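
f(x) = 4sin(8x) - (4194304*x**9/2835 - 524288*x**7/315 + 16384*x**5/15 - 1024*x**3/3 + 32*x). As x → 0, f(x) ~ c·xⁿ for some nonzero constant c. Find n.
11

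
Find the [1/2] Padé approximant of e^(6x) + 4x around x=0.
(338*x/41 + 1)/(-18*x**2/41 - 72*x/41 + 1)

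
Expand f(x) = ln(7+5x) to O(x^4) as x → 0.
log(7) + 5*x/7 - 25*x**2/98 + 125*x**3/1029 + O(x**4)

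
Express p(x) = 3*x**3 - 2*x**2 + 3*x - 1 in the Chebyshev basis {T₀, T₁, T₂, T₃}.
(-2)T₀ + (21/4)T₁ - T₂ + (3/4)T₃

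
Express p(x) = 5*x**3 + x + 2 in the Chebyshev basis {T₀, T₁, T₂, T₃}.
(2)T₀ + (19/4)T₁ + (5/4)T₃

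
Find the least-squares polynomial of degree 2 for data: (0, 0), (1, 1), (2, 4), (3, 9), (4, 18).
6/35 + (-26/35)x + (9/7)x²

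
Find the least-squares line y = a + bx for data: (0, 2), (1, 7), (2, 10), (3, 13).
a = 13/5, b = 18/5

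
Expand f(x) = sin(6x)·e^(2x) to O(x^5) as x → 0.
6*x + 12*x**2 - 24*x**3 - 64*x**4 + O(x**5)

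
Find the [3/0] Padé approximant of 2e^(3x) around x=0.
9*x**3 + 9*x**2 + 6*x + 2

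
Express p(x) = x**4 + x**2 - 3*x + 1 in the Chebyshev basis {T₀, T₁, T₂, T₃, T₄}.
(15/8)T₀ + (-3)T₁ + T₂ + (1/8)T₄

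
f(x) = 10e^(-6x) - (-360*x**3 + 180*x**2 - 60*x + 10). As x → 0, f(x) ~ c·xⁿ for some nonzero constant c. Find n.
4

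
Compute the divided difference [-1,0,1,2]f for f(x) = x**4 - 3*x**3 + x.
-1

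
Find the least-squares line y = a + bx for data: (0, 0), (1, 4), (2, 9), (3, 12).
a = 1/10, b = 41/10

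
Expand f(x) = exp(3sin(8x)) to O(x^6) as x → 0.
1 + 24*x + 288*x**2 + 2048*x**3 + 7680*x**4 - 32768*x**5/5 + O(x**6)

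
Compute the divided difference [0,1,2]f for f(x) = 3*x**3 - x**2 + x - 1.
8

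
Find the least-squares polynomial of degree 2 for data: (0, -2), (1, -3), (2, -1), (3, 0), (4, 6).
-68/35 + (-127/70)x + (13/14)x²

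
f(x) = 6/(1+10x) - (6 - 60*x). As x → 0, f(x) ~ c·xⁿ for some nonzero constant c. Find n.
2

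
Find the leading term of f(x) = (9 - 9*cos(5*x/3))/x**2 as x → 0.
25/2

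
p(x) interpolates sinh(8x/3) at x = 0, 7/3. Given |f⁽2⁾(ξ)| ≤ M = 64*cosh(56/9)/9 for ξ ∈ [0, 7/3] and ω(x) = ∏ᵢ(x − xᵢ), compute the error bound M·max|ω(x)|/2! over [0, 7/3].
392*cosh(56/9)/81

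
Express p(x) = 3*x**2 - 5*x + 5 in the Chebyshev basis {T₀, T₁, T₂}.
(13/2)T₀ + (-5)T₁ + (3/2)T₂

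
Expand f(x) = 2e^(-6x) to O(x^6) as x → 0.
2 - 12*x + 36*x**2 - 72*x**3 + 108*x**4 - 648*x**5/5 + O(x**6)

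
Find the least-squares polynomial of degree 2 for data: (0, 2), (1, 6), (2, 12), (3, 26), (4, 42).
76/35 + (6/7)x + (16/7)x²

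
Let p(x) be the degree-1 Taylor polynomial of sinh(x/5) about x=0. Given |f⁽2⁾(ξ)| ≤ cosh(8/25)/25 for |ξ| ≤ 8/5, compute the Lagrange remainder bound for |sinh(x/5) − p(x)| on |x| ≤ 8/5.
32*cosh(8/25)/625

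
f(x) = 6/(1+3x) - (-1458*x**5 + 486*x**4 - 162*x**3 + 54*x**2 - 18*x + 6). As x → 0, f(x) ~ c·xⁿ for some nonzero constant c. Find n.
6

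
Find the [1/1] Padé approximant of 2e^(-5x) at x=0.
(2 - 5*x)/(5*x/2 + 1)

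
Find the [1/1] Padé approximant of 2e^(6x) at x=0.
(6*x + 2)/(1 - 3*x)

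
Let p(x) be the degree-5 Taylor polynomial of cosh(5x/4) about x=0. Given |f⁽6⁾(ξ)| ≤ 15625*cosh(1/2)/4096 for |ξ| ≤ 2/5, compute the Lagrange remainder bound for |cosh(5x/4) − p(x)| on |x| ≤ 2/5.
cosh(1/2)/46080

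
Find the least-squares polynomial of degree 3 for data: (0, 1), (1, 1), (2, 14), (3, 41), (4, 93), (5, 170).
20/21 + (-467/126)x + (269/84)x² + (31/36)x³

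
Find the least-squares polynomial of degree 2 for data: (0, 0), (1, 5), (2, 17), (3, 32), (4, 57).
1/7 + (127/70)x + (43/14)x²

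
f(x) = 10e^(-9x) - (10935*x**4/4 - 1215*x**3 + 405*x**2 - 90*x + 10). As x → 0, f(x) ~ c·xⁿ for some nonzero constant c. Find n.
5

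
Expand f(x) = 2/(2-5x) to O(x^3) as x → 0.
1 + 5*x/2 + 25*x**2/4 + O(x**3)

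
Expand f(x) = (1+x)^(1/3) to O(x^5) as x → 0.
1 + x/3 - x**2/9 + 5*x**3/81 - 10*x**4/243 + O(x**5)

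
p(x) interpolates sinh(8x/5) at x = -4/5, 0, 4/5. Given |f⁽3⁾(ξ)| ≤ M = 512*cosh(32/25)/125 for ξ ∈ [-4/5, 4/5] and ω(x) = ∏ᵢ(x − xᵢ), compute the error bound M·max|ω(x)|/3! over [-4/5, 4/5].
32768*sqrt(3)*cosh(32/25)/421875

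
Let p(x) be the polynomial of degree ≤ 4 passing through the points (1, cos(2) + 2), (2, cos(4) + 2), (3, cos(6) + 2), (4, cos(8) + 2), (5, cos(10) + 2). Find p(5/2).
15*cos(4)/32 + 3*cos(10)/128 - 5*cos(2)/128 - 5*cos(8)/32 + 45*cos(6)/64 + 2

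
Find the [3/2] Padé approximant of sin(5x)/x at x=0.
(5 - 175*x**2/12)/(5*x**2/4 + 1)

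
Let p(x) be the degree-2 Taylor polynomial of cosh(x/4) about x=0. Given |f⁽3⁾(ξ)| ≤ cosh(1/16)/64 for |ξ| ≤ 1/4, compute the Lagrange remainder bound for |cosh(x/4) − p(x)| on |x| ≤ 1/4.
cosh(1/16)/24576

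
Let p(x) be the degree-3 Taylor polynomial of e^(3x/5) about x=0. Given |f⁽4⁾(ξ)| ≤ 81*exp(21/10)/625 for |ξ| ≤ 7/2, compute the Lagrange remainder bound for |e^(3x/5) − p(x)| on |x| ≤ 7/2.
64827*exp(21/10)/80000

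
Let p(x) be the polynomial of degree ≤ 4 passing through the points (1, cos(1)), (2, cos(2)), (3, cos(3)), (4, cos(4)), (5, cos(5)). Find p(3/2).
35*cos(2)/32 + 7*cos(4)/32 - 5*cos(5)/128 + 35*cos(1)/128 - 35*cos(3)/64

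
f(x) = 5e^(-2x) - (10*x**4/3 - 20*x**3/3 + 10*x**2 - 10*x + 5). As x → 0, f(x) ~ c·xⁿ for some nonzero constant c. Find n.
5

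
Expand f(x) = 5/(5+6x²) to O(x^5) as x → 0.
1 - 6*x**2/5 + 36*x**4/25 + O(x**5)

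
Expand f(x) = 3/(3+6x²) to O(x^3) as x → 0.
1 - 2*x**2 + O(x**3)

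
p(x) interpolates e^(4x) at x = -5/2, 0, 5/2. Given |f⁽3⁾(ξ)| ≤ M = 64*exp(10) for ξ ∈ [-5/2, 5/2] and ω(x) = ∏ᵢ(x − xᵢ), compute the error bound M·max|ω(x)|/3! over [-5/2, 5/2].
1000*sqrt(3)*exp(10)/27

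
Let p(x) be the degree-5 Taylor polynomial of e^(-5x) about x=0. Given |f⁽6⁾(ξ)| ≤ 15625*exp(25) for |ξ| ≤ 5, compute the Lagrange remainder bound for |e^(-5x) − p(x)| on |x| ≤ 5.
48828125*exp(25)/144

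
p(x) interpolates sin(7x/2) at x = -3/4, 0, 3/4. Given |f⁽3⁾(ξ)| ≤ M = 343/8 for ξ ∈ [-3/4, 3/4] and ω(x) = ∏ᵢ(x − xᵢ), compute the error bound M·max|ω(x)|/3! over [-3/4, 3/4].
343*sqrt(3)/512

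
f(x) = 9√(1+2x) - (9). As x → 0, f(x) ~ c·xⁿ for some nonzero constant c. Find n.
1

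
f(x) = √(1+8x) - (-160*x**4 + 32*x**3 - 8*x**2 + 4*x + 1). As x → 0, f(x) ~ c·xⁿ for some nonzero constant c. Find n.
5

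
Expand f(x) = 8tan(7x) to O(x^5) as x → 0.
56*x + 2744*x**3/3 + O(x**5)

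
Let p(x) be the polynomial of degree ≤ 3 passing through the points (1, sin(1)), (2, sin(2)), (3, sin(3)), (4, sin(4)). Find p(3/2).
sin(4)/16 - 5*sin(3)/16 + 5*sin(1)/16 + 15*sin(2)/16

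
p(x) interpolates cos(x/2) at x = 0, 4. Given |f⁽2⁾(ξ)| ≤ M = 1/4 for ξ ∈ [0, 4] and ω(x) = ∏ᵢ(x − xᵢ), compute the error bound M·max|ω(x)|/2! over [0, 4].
1/2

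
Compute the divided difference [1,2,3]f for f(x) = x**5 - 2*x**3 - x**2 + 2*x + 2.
77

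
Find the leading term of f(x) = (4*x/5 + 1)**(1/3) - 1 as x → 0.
4*x/15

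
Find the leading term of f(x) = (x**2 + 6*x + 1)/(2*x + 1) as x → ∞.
x/2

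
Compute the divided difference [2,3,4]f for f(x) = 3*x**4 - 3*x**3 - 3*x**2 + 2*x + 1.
135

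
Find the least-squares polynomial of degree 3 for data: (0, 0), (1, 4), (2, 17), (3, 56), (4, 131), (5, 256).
19/126 + (1679/756)x + (-137/126)x² + (235/108)x³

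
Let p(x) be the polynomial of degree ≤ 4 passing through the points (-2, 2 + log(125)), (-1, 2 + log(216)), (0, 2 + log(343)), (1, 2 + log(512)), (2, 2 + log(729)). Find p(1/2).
2 + log(392*2**(3/4)*3**(19/64)*5**(9/128)*7**(7/64)/3)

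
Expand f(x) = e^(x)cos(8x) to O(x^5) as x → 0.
1 + x - 63*x**2/2 - 191*x**3/6 + 3713*x**4/24 + O(x**5)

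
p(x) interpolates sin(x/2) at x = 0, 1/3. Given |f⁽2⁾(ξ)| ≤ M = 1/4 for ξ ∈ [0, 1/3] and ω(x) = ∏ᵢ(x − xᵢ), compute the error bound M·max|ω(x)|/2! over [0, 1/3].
1/288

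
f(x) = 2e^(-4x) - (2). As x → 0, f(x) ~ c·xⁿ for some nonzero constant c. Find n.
1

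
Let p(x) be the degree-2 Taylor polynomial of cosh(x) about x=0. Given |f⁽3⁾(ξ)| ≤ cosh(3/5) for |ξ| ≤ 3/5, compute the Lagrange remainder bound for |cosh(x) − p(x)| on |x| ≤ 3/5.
9*cosh(3/5)/250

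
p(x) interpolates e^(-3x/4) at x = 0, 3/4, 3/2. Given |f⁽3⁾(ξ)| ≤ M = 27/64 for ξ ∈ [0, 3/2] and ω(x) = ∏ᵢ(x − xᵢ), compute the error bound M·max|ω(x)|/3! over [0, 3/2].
27*sqrt(3)/4096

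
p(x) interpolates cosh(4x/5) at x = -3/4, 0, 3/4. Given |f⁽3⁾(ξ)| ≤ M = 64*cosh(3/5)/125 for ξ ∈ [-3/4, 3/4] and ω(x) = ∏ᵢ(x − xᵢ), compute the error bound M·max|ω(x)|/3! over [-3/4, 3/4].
sqrt(3)*cosh(3/5)/125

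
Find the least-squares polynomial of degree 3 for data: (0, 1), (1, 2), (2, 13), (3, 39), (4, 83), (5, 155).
6/7 + (-26/21)x + (51/28)x² + (11/12)x³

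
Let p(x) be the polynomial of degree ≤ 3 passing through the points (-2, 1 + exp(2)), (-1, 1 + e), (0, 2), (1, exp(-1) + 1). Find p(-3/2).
(1 + e*(11 + 5*exp(2) + 15*e))*exp(-1)/16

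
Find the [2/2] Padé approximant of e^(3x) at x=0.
(3*x**2/4 + 3*x/2 + 1)/(3*x**2/4 - 3*x/2 + 1)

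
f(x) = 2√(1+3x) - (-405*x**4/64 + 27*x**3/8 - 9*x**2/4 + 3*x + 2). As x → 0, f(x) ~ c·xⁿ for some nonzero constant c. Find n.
5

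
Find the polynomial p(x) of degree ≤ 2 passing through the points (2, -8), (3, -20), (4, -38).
-3*x**2 + 3*x - 2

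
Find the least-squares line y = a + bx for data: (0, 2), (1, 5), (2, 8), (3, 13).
a = 8/5, b = 18/5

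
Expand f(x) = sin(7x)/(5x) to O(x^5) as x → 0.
7/5 - 343*x**2/30 + 16807*x**4/600 + O(x**5)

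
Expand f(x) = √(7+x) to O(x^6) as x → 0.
sqrt(7) + sqrt(7)*x/14 - sqrt(7)*x**2/392 + sqrt(7)*x**3/5488 - 5*sqrt(7)*x**4/307328 + sqrt(7)*x**5/614656 + O(x**6)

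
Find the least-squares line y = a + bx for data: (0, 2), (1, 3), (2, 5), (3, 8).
a = 3/2, b = 2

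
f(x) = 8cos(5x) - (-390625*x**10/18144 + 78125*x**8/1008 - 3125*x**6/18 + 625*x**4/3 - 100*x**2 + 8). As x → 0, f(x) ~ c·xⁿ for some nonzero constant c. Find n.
12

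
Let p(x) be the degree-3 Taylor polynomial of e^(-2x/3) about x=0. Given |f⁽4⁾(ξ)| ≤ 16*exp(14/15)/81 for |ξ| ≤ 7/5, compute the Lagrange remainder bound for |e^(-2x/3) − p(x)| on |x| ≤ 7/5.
4802*exp(14/15)/151875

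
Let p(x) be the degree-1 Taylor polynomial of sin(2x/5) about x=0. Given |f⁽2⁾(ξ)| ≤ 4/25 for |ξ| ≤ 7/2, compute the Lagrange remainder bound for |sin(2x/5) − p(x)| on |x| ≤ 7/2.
49/50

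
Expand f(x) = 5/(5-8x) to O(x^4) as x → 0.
1 + 8*x/5 + 64*x**2/25 + 512*x**3/125 + O(x**4)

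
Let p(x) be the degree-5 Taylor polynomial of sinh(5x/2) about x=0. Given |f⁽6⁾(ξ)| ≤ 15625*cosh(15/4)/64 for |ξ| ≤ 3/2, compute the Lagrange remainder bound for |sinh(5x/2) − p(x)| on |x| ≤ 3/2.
253125*cosh(15/4)/65536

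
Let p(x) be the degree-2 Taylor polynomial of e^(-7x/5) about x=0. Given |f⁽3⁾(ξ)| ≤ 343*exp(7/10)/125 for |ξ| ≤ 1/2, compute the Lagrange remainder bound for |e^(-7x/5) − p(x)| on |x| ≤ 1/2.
343*exp(7/10)/6000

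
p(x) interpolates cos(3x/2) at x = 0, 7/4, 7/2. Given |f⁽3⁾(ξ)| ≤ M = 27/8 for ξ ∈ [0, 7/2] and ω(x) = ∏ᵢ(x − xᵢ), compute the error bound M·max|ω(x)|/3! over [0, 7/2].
343*sqrt(3)/512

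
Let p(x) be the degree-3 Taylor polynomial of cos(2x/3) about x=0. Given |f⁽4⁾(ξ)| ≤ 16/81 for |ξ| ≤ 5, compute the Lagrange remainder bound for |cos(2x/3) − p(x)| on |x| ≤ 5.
1250/243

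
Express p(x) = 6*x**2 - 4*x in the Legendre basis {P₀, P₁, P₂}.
(2)P₀ + (-4)P₁ + (4)P₂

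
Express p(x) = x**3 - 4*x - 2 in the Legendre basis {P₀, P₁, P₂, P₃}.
(-2)P₀ + (-17/5)P₁ + (2/5)P₃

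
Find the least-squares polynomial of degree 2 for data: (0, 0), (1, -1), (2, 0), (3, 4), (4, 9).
-2/35 + (-139/70)x + (15/14)x²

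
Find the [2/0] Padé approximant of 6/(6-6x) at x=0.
x**2 + x + 1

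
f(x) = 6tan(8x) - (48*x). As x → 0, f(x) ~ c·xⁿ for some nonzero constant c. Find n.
3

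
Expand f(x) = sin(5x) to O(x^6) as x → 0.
5*x - 125*x**3/6 + 625*x**5/24 + O(x**6)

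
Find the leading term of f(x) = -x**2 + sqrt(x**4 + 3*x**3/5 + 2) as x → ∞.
3*x/10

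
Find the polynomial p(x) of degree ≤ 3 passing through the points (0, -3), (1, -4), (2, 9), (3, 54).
3*x**3 - 2*x**2 - 2*x - 3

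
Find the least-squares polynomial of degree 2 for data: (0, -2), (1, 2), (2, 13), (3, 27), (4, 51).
-13/7 + (57/70)x + (43/14)x²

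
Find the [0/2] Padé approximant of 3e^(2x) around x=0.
3/(2*x**2 - 2*x + 1)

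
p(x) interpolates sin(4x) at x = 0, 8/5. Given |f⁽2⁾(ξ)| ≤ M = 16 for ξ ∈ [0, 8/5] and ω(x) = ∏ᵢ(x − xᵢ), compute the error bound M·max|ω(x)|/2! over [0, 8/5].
128/25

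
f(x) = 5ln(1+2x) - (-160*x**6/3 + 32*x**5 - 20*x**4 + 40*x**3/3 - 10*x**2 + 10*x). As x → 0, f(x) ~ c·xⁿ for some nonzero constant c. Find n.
7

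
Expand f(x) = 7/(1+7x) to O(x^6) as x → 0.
7 - 49*x + 343*x**2 - 2401*x**3 + 16807*x**4 - 117649*x**5 + O(x**6)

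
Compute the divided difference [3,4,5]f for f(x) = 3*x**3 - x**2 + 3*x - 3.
35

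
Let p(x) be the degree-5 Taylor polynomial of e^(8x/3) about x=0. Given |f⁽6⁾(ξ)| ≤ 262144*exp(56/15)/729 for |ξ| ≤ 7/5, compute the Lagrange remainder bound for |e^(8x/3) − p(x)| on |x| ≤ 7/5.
1927561216*exp(56/15)/512578125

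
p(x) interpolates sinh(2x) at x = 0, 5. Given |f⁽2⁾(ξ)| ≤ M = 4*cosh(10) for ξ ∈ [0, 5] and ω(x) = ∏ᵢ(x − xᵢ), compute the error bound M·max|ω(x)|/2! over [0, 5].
25*cosh(10)/2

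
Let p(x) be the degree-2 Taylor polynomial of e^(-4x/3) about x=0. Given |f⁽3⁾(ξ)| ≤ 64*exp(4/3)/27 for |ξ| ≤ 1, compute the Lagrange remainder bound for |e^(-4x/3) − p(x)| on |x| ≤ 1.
32*exp(4/3)/81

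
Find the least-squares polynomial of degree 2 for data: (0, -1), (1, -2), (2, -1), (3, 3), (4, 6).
-43/35 + (-87/70)x + (11/14)x²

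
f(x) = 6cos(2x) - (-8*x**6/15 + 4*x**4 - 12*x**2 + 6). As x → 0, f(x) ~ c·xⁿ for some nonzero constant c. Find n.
8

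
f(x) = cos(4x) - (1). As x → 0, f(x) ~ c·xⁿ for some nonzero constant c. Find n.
2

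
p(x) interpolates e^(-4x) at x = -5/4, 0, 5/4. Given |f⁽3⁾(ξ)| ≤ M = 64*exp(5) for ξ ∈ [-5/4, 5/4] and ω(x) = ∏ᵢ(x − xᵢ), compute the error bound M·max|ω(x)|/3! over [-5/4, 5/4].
125*sqrt(3)*exp(5)/27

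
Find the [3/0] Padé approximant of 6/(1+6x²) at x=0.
6 - 36*x**2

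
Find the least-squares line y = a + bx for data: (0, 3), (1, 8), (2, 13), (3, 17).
a = 16/5, b = 47/10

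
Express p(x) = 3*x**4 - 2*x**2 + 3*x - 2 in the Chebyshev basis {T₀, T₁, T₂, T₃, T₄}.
(-15/8)T₀ + (3)T₁ + (1/2)T₂ + (3/8)T₄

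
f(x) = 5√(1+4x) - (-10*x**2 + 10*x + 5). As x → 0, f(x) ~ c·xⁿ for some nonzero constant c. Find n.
3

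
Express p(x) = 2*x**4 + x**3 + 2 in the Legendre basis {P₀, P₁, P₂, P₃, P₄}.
(12/5)P₀ + (3/5)P₁ + (8/7)P₂ + (2/5)P₃ + (16/35)P₄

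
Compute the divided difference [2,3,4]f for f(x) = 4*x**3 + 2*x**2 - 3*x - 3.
38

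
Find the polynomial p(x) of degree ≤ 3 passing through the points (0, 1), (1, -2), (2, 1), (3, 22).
2*x**3 - 3*x**2 - 2*x + 1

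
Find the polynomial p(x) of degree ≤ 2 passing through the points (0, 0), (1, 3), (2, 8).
x**2 + 2*x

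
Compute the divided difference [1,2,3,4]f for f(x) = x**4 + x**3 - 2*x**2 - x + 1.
11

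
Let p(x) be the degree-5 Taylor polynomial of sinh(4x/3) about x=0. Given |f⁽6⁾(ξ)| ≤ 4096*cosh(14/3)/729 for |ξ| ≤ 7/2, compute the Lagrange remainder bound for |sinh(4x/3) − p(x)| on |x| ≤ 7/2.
470596*cosh(14/3)/32805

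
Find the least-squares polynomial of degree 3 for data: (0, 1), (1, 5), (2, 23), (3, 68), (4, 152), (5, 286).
15/14 + (11/28)x + (37/28)x² + (2)x³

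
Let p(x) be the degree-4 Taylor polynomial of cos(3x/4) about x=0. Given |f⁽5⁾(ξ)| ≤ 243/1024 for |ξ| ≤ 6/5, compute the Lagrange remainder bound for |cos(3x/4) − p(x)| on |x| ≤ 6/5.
19683/4000000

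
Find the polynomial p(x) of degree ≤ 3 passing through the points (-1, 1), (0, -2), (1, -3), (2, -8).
-x**3 + x**2 - x - 2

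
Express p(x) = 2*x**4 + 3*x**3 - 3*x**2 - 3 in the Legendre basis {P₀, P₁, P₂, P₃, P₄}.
(-18/5)P₀ + (9/5)P₁ + (-6/7)P₂ + (6/5)P₃ + (16/35)P₄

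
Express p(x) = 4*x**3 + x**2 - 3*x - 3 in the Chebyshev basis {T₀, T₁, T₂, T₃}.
(-5/2)T₀ + (1/2)T₂ + T₃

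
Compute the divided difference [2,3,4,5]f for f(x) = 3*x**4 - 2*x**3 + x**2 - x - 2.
40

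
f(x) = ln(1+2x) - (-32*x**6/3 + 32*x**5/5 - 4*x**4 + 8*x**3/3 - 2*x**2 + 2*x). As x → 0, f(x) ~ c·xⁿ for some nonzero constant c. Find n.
7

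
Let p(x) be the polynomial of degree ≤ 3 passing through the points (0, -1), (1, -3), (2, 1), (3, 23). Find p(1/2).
-2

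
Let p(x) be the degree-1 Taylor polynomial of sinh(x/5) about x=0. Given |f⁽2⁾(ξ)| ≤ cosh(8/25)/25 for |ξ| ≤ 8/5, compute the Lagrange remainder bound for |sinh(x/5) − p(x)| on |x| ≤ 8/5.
32*cosh(8/25)/625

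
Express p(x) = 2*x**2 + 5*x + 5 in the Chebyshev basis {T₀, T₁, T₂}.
(6)T₀ + (5)T₁ + T₂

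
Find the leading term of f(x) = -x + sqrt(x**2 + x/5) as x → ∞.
1/10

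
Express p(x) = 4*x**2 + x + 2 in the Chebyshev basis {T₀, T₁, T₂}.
(4)T₀ + T₁ + (2)T₂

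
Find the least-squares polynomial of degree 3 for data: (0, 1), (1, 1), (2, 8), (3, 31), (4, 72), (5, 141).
43/42 + (-535/252)x + (37/42)x² + (37/36)x³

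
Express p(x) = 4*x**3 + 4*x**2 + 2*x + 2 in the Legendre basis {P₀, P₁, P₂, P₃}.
(10/3)P₀ + (22/5)P₁ + (8/3)P₂ + (8/5)P₃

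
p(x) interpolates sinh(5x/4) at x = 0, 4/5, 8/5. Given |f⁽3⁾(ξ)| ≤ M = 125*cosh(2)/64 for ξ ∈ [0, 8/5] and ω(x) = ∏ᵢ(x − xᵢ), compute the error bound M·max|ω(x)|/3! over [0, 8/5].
sqrt(3)*cosh(2)/27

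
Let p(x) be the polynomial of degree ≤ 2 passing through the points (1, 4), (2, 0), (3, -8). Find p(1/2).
9/2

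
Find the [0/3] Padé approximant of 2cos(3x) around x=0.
2/(9*x**2/2 + 1)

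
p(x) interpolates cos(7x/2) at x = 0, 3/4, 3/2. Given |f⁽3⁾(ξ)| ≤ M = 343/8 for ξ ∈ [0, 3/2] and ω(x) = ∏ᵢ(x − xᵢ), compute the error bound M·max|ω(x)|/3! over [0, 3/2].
343*sqrt(3)/512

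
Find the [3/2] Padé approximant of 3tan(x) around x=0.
x*(15 - x**2)/(5*(1 - 2*x**2/5))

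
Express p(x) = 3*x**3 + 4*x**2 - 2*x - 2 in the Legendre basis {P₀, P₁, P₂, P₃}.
(-2/3)P₀ + (-1/5)P₁ + (8/3)P₂ + (6/5)P₃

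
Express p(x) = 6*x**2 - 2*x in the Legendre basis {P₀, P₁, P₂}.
(2)P₀ + (-2)P₁ + (4)P₂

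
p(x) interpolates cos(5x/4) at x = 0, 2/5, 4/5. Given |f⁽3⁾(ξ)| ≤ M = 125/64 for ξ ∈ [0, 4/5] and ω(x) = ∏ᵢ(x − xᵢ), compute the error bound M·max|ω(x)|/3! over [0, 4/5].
sqrt(3)/216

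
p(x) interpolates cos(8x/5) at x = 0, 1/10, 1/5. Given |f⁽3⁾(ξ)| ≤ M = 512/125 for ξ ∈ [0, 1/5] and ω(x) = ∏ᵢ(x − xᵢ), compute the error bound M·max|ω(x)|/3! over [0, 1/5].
64*sqrt(3)/421875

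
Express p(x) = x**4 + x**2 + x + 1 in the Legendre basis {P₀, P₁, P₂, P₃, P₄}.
(23/15)P₀ + P₁ + (26/21)P₂ + (8/35)P₄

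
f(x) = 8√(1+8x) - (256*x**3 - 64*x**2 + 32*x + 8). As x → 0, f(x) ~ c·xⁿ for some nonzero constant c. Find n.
4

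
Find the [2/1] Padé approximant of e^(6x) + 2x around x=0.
(2*x**2 + 6*x + 1)/(1 - 2*x)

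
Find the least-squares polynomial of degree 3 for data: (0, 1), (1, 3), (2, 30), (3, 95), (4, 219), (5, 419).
17/21 + (-47/18)x + (53/21)x² + (53/18)x³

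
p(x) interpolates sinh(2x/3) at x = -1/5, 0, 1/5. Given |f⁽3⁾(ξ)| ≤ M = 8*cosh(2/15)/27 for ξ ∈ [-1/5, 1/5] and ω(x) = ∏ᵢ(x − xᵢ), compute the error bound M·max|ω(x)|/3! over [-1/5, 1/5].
8*sqrt(3)*cosh(2/15)/91125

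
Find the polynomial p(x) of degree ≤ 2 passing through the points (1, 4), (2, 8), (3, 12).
4*x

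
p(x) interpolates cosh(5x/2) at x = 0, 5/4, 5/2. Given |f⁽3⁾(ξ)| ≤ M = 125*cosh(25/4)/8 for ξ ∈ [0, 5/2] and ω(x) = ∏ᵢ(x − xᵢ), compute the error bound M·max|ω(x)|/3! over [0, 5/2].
15625*sqrt(3)*cosh(25/4)/13824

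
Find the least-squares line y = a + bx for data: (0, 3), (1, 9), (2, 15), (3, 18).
a = 18/5, b = 51/10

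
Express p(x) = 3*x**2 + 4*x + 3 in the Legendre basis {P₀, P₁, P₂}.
(4)P₀ + (4)P₁ + (2)P₂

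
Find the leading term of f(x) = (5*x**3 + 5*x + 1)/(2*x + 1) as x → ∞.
5*x**2/2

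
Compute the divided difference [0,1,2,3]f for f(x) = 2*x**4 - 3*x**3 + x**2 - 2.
9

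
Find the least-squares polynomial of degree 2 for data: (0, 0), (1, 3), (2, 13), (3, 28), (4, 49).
-1/7 + (41/70)x + (41/14)x²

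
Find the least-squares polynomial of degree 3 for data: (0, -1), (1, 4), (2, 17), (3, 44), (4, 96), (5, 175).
-115/126 + (2323/756)x + (127/252)x² + (32/27)x³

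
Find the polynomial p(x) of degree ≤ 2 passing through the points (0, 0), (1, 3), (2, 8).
x**2 + 2*x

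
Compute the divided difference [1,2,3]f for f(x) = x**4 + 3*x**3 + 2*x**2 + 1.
45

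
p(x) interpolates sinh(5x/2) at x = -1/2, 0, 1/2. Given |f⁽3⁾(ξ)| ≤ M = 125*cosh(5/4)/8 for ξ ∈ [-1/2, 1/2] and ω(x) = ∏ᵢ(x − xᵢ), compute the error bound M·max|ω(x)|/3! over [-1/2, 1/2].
125*sqrt(3)*cosh(5/4)/1728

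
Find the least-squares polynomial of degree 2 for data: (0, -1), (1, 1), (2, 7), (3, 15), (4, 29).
-31/35 + (-1/35)x + (13/7)x²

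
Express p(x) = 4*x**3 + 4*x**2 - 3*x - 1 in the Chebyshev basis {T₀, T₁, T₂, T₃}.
T₀ + (2)T₂ + T₃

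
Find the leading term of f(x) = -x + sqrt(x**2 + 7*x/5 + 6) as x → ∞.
7/10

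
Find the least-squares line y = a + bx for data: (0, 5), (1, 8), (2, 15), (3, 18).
a = 23/5, b = 23/5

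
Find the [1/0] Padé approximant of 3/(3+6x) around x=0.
1 - 2*x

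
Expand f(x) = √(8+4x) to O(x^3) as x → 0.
2*sqrt(2) + sqrt(2)*x/2 - sqrt(2)*x**2/16 + O(x**3)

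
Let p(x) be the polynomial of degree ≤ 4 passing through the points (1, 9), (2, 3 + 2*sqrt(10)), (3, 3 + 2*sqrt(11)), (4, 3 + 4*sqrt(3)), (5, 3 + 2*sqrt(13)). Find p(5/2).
-5*sqrt(3)/8 + 3*sqrt(13)/64 + 177/64 + 15*sqrt(10)/16 + 45*sqrt(11)/32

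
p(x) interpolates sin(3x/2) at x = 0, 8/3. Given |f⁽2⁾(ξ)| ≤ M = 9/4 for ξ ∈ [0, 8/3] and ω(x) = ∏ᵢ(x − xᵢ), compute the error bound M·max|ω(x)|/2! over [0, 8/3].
2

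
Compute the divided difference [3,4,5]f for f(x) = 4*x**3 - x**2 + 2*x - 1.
47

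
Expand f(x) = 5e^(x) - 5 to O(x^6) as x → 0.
5*x + 5*x**2/2 + 5*x**3/6 + 5*x**4/24 + x**5/24 + O(x**6)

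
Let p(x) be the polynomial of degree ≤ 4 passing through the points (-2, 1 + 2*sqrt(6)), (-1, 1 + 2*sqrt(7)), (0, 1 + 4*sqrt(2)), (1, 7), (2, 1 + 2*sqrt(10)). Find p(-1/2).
-5*sqrt(6)/64 + 1/16 + 3*sqrt(10)/64 + 15*sqrt(7)/16 + 45*sqrt(2)/16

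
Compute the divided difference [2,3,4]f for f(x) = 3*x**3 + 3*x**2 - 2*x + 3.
30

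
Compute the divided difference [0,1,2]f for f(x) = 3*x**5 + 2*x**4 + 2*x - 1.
59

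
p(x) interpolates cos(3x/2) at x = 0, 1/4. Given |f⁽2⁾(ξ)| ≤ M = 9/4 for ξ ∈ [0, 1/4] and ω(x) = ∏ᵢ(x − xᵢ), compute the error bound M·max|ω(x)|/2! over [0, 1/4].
9/512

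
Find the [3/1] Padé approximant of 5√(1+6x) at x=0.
(-135*x**3/8 + 135*x**2/4 + 135*x/4 + 5)/(15*x/4 + 1)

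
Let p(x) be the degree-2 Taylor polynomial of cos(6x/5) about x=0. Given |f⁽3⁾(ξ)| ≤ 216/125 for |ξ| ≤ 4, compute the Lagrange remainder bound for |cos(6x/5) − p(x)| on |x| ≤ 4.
2304/125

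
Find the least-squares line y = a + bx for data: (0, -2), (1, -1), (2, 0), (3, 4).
a = -13/5, b = 19/10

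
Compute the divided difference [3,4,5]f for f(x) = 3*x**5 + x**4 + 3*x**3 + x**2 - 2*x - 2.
2114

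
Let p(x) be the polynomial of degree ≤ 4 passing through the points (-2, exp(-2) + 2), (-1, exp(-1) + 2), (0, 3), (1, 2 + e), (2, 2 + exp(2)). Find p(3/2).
(-5 + 28*e + (186 + 35*exp(2) + 140*e)*exp(2))*exp(-2)/128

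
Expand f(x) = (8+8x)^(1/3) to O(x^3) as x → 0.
2 + 2*x/3 - 2*x**2/9 + O(x**3)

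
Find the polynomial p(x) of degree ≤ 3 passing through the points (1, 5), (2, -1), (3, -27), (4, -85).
-2*x**3 + 2*x**2 + 2*x + 3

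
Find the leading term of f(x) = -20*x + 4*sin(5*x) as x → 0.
-250*x**3/3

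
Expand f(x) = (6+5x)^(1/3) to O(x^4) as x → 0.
6**(1/3) + 5*6**(1/3)*x/18 - 25*6**(1/3)*x**2/324 + 625*6**(1/3)*x**3/17496 + O(x**4)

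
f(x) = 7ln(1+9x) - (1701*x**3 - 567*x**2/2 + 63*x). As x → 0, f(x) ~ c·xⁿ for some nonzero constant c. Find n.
4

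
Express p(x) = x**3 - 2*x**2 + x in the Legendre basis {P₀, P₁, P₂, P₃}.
(-2/3)P₀ + (8/5)P₁ + (-4/3)P₂ + (2/5)P₃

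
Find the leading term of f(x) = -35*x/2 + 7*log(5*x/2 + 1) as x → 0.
-175*x**2/8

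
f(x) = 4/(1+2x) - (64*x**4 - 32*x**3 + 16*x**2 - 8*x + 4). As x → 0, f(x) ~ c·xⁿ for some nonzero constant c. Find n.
5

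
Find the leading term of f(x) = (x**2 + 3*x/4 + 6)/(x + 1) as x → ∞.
x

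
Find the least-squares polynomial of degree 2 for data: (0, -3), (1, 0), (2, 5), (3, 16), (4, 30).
-14/5 + (1/5)x + (2)x²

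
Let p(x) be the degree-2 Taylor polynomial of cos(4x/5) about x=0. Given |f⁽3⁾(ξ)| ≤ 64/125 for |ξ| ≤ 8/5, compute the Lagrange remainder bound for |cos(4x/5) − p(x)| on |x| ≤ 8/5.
16384/46875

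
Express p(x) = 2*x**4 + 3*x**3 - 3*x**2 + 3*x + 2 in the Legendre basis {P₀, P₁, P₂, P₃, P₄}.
(7/5)P₀ + (24/5)P₁ + (-6/7)P₂ + (6/5)P₃ + (16/35)P₄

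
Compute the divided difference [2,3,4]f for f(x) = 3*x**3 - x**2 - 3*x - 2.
26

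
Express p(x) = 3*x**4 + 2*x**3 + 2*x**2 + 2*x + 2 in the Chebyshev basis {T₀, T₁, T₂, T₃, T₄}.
(33/8)T₀ + (7/2)T₁ + (5/2)T₂ + (1/2)T₃ + (3/8)T₄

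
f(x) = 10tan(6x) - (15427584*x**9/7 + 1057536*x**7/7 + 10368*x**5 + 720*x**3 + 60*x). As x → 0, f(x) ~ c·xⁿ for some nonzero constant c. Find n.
11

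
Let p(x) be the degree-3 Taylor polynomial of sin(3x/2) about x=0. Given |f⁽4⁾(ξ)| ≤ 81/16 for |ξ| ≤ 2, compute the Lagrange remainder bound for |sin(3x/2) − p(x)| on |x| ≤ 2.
27/8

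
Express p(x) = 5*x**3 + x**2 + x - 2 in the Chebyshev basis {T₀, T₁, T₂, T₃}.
(-3/2)T₀ + (19/4)T₁ + (1/2)T₂ + (5/4)T₃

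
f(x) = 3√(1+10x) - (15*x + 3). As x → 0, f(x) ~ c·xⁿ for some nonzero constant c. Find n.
2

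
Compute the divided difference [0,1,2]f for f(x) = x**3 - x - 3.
3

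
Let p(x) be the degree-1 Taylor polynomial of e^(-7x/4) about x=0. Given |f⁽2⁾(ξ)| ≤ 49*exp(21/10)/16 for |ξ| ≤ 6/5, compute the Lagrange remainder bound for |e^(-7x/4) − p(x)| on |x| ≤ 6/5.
441*exp(21/10)/200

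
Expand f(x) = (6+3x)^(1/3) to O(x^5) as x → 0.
6**(1/3) + 6**(1/3)*x/6 - 6**(1/3)*x**2/36 + 5*6**(1/3)*x**3/648 - 5*6**(1/3)*x**4/1944 + O(x**5)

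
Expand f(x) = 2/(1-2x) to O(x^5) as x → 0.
2 + 4*x + 8*x**2 + 16*x**3 + 32*x**4 + O(x**5)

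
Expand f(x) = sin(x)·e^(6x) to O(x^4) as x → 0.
x + 6*x**2 + 107*x**3/6 + O(x**4)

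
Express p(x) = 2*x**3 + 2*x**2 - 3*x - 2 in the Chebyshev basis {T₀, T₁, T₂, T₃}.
-T₀ + (-3/2)T₁ + T₂ + (1/2)T₃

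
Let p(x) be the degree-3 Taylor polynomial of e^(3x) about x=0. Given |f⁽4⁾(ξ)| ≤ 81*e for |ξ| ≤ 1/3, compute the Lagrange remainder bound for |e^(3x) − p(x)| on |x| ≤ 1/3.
e/24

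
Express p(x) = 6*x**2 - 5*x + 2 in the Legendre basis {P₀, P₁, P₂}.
(4)P₀ + (-5)P₁ + (4)P₂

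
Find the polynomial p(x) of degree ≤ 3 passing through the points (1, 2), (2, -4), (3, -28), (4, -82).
-2*x**3 + 3*x**2 - x + 2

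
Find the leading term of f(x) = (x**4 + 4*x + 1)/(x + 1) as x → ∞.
x**3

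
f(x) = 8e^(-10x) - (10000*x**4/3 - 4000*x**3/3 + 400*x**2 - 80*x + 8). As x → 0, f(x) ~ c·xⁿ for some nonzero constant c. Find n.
5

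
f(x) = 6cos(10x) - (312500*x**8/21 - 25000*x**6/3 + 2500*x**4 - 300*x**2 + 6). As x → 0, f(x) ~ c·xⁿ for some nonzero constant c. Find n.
10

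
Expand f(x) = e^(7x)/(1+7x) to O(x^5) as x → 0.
1 + 49*x**2/2 - 343*x**3/3 + 7203*x**4/8 + O(x**5)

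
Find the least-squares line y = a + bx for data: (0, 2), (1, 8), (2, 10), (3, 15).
a = 13/5, b = 41/10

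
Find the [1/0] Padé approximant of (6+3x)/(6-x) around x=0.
2*x/3 + 1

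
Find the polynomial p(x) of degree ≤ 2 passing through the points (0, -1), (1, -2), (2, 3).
3*x**2 - 4*x - 1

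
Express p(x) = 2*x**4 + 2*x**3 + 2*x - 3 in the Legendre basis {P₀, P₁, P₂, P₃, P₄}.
(-13/5)P₀ + (16/5)P₁ + (8/7)P₂ + (4/5)P₃ + (16/35)P₄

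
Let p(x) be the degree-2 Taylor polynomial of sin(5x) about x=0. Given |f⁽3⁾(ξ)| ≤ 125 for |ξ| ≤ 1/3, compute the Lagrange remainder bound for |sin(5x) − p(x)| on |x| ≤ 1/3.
125/162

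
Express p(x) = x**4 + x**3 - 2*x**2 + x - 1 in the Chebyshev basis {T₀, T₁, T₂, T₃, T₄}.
(-13/8)T₀ + (7/4)T₁ + (-1/2)T₂ + (1/4)T₃ + (1/8)T₄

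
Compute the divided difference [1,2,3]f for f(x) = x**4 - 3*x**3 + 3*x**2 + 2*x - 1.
10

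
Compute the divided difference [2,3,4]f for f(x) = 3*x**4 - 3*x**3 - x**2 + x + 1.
137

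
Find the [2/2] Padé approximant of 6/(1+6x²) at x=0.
6/(6*x**2 + 1)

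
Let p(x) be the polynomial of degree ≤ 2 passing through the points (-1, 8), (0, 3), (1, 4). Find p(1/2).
11/4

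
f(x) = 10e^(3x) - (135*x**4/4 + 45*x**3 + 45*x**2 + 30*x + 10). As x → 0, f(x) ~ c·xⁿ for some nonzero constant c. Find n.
5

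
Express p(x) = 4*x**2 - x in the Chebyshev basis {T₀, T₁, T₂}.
(2)T₀ - T₁ + (2)T₂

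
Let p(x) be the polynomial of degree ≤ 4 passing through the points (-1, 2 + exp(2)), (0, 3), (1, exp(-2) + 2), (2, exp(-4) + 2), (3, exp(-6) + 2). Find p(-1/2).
(-70*exp(4) - 5 + 28*exp(2) + (35*exp(2) + 396)*exp(6))*exp(-6)/128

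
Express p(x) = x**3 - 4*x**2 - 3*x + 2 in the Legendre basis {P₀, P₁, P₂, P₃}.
(2/3)P₀ + (-12/5)P₁ + (-8/3)P₂ + (2/5)P₃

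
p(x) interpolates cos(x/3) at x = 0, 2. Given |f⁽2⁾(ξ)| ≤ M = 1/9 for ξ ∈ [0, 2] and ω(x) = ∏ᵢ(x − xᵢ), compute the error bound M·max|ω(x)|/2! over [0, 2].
1/18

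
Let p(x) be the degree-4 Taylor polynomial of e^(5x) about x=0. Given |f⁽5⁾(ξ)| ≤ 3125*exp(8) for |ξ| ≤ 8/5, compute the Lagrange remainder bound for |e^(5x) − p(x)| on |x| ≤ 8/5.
4096*exp(8)/15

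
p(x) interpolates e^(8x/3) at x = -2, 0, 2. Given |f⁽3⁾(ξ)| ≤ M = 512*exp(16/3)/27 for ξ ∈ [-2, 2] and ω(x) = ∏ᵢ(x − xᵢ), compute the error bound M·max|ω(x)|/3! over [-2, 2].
4096*sqrt(3)*exp(16/3)/729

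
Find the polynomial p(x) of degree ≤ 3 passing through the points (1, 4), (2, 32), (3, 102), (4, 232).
3*x**3 + 3*x**2 - 2*x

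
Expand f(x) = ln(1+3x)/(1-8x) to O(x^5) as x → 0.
3*x + 39*x**2/2 + 165*x**3 + 5199*x**4/4 + O(x**5)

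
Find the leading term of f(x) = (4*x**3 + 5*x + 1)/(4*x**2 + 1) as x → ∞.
x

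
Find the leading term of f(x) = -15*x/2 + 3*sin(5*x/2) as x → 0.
-125*x**3/16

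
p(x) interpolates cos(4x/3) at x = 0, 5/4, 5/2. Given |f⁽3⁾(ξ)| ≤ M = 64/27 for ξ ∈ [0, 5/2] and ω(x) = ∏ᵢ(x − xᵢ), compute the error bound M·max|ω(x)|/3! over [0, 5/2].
125*sqrt(3)/729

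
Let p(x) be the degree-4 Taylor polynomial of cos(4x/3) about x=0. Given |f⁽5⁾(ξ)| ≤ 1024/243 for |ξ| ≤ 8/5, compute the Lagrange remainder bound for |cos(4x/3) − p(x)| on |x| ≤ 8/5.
4194304/11390625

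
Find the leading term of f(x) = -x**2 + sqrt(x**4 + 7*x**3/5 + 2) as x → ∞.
7*x/10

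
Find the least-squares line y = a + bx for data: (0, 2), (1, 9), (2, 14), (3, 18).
a = 14/5, b = 53/10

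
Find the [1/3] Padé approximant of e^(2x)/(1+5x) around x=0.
(9*x/13 + 1)/(122*x**3/39 - 77*x**2/13 + 48*x/13 + 1)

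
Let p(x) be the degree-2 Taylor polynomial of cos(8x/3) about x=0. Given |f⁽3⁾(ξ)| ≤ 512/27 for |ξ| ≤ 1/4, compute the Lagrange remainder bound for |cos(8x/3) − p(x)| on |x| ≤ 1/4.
4/81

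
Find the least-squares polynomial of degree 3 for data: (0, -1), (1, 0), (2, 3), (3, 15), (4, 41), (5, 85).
-8/9 + (148/189)x + (-281/252)x² + (95/108)x³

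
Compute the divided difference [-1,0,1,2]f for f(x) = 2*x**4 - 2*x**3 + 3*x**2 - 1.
2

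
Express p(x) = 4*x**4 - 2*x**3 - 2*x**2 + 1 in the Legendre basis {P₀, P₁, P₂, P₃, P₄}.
(17/15)P₀ + (-6/5)P₁ + (20/21)P₂ + (-4/5)P₃ + (32/35)P₄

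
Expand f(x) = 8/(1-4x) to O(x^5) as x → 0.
8 + 32*x + 128*x**2 + 512*x**3 + 2048*x**4 + O(x**5)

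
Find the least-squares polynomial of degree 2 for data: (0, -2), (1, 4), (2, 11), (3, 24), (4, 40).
-59/35 + (104/35)x + (13/7)x²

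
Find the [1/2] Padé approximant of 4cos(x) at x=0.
4/(x**2/2 + 1)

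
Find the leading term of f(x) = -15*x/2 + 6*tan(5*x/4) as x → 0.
125*x**3/32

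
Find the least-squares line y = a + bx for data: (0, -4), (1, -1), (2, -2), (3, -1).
a = -16/5, b = 4/5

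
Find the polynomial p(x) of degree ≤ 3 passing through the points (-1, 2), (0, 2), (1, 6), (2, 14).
2*x**2 + 2*x + 2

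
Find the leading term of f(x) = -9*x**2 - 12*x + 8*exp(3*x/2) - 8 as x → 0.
9*x**3/2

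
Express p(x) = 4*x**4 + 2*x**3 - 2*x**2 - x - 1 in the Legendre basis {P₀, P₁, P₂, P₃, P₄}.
(-13/15)P₀ + (1/5)P₁ + (20/21)P₂ + (4/5)P₃ + (32/35)P₄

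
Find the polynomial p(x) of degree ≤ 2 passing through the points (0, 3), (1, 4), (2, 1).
-2*x**2 + 3*x + 3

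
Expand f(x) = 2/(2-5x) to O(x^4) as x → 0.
1 + 5*x/2 + 25*x**2/4 + 125*x**3/8 + O(x**4)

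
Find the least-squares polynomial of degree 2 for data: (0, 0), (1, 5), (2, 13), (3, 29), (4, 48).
1/7 + (12/7)x + (18/7)x²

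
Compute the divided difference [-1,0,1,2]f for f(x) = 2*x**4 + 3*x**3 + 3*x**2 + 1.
7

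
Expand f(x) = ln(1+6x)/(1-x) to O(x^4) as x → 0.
6*x - 12*x**2 + 60*x**3 + O(x**4)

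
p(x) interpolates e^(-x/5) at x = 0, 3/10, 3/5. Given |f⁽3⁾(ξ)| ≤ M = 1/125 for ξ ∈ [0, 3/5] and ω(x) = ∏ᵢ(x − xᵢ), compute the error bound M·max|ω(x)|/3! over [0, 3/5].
sqrt(3)/125000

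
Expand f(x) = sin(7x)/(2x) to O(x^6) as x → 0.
7/2 - 343*x**2/12 + 16807*x**4/240 + O(x**6)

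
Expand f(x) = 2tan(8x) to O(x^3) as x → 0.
16*x + O(x**3)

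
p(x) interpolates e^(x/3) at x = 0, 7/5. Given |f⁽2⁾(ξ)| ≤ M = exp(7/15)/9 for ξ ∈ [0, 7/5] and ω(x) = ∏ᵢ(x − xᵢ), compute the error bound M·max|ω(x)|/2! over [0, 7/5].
49*exp(7/15)/1800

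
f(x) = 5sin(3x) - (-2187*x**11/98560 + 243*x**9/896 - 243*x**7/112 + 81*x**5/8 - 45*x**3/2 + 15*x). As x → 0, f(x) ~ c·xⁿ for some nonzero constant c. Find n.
13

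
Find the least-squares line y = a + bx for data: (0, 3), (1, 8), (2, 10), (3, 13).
a = 37/10, b = 16/5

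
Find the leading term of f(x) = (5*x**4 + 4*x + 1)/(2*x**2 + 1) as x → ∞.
5*x**2/2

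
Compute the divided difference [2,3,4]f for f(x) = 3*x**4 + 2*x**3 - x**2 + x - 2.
182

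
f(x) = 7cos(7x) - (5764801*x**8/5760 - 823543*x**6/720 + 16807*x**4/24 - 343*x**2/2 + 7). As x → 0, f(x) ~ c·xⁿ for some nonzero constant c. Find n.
10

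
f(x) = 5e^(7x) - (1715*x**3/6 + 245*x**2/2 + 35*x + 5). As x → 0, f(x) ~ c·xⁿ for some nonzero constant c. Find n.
4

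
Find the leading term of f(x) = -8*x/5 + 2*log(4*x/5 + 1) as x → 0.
-16*x**2/25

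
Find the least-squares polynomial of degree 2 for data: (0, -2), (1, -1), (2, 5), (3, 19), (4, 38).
-67/35 + (-18/7)x + (22/7)x²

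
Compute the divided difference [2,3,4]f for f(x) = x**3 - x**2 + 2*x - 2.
8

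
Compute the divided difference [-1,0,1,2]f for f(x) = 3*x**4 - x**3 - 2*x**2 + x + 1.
5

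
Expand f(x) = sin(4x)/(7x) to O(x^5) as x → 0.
4/7 - 32*x**2/21 + 128*x**4/105 + O(x**5)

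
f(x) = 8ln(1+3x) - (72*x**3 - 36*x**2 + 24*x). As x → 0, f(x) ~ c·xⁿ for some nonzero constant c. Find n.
4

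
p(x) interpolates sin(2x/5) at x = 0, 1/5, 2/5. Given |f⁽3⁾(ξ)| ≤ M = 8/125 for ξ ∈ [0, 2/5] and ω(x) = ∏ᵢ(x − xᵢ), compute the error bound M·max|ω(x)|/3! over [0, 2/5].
8*sqrt(3)/421875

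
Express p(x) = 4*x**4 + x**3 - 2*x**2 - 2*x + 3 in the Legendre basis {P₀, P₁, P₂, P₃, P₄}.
(47/15)P₀ + (-7/5)P₁ + (20/21)P₂ + (2/5)P₃ + (32/35)P₄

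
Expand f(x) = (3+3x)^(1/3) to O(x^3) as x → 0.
3**(1/3) + 3**(1/3)*x/3 - 3**(1/3)*x**2/9 + O(x**3)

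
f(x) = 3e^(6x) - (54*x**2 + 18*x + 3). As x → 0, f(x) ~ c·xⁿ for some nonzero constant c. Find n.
3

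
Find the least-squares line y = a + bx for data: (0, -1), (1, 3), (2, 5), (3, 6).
a = -1/5, b = 23/10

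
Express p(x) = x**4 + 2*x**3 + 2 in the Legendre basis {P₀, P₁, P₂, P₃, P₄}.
(11/5)P₀ + (6/5)P₁ + (4/7)P₂ + (4/5)P₃ + (8/35)P₄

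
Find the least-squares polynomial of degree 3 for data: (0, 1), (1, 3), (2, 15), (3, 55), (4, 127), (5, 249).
10/9 + (-49/54)x + (5/18)x² + (53/27)x³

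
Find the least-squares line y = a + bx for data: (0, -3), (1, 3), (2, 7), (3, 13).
a = -14/5, b = 26/5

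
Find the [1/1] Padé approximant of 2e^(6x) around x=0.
(6*x + 2)/(1 - 3*x)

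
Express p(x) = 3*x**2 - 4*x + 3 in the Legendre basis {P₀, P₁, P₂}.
(4)P₀ + (-4)P₁ + (2)P₂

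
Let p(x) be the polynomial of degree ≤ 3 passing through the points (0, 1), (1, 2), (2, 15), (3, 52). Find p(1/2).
3/4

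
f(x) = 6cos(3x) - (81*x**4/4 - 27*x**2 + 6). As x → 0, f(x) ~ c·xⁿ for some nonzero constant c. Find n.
6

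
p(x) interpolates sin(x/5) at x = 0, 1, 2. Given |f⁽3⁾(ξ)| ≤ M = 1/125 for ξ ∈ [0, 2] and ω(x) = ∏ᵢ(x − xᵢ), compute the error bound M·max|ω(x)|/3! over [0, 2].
sqrt(3)/3375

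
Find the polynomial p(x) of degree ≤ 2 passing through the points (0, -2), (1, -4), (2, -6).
-2*x - 2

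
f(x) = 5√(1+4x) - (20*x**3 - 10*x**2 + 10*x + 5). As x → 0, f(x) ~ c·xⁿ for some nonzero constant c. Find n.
4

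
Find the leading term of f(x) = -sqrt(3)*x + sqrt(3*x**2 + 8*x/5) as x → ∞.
4*sqrt(3)/15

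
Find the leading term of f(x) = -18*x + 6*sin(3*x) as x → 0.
-27*x**3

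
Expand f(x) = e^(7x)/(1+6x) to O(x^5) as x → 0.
1 + x + 37*x**2/2 - 323*x**3/6 + 10153*x**4/24 + O(x**5)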